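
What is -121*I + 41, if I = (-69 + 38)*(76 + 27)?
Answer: 386394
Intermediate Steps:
I = -3193 (I = -31*103 = -3193)
-121*I + 41 = -121*(-3193) + 41 = 386353 + 41 = 386394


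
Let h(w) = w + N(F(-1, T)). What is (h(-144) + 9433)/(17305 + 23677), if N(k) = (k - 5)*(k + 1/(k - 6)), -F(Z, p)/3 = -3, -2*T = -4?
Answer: 27979/122946 ≈ 0.22757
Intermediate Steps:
T = 2 (T = -½*(-4) = 2)
F(Z, p) = 9 (F(Z, p) = -3*(-3) = 9)
N(k) = (-5 + k)*(k + 1/(-6 + k))
h(w) = 112/3 + w (h(w) = w + (-5 + 9³ - 11*9² + 31*9)/(-6 + 9) = w + (-5 + 729 - 11*81 + 279)/3 = w + (-5 + 729 - 891 + 279)/3 = w + (⅓)*112 = w + 112/3 = 112/3 + w)
(h(-144) + 9433)/(17305 + 23677) = ((112/3 - 144) + 9433)/(17305 + 23677) = (-320/3 + 9433)/40982 = (27979/3)*(1/40982) = 27979/122946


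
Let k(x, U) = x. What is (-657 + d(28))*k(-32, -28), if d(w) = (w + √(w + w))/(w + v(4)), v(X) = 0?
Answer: 20992 - 16*√14/7 ≈ 20983.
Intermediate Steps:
d(w) = (w + √2*√w)/w (d(w) = (w + √(w + w))/(w + 0) = (w + √(2*w))/w = (w + √2*√w)/w)
(-657 + d(28))*k(-32, -28) = (-657 + (1 + √2/√28))*(-32) = (-657 + (1 + √2*(√7/14)))*(-32) = (-657 + (1 + √14/14))*(-32) = (-656 + √14/14)*(-32) = 20992 - 16*√14/7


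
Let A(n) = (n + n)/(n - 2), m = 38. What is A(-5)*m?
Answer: 380/7 ≈ 54.286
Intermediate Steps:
A(n) = 2*n/(-2 + n) (A(n) = (2*n)/(-2 + n) = 2*n/(-2 + n))
A(-5)*m = (2*(-5)/(-2 - 5))*38 = (2*(-5)/(-7))*38 = (2*(-5)*(-⅐))*38 = (10/7)*38 = 380/7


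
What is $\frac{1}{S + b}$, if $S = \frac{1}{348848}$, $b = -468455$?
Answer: $- \frac{348848}{163419589839} \approx -2.1347 \cdot 10^{-6}$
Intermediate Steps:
$S = \frac{1}{348848} \approx 2.8666 \cdot 10^{-6}$
$\frac{1}{S + b} = \frac{1}{\frac{1}{348848} - 468455} = \frac{1}{- \frac{163419589839}{348848}} = - \frac{348848}{163419589839}$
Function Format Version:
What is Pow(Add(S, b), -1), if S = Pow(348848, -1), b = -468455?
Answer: Rational(-348848, 163419589839) ≈ -2.1347e-6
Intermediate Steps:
S = Rational(1, 348848) ≈ 2.8666e-6
Pow(Add(S, b), -1) = Pow(Add(Rational(1, 348848), -468455), -1) = Pow(Rational(-163419589839, 348848), -1) = Rational(-348848, 163419589839)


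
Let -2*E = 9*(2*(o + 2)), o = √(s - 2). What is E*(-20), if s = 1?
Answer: 360 + 180*I ≈ 360.0 + 180.0*I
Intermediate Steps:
o = I (o = √(1 - 2) = √(-1) = I ≈ 1.0*I)
E = -18 - 9*I (E = -9*2*(I + 2)/2 = -9*2*(2 + I)/2 = -9*(4 + 2*I)/2 = -(36 + 18*I)/2 = -18 - 9*I ≈ -18.0 - 9.0*I)
E*(-20) = (-18 - 9*I)*(-20) = 360 + 180*I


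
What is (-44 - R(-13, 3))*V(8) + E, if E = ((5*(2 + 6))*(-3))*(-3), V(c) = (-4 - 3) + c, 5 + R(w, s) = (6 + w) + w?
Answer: 341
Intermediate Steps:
R(w, s) = 1 + 2*w (R(w, s) = -5 + ((6 + w) + w) = -5 + (6 + 2*w) = 1 + 2*w)
V(c) = -7 + c
E = 360 (E = ((5*8)*(-3))*(-3) = (40*(-3))*(-3) = -120*(-3) = 360)
(-44 - R(-13, 3))*V(8) + E = (-44 - (1 + 2*(-13)))*(-7 + 8) + 360 = (-44 - (1 - 26))*1 + 360 = (-44 - 1*(-25))*1 + 360 = (-44 + 25)*1 + 360 = -19*1 + 360 = -19 + 360 = 341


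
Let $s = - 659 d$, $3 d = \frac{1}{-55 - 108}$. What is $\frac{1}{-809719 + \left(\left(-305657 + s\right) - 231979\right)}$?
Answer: $- \frac{489}{658855936} \approx -7.422 \cdot 10^{-7}$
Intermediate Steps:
$d = - \frac{1}{489}$ ($d = \frac{1}{3 \left(-55 - 108\right)} = \frac{1}{3 \left(-163\right)} = \frac{1}{3} \left(- \frac{1}{163}\right) = - \frac{1}{489} \approx -0.002045$)
$s = \frac{659}{489}$ ($s = \left(-659\right) \left(- \frac{1}{489}\right) = \frac{659}{489} \approx 1.3476$)
$\frac{1}{-809719 + \left(\left(-305657 + s\right) - 231979\right)} = \frac{1}{-809719 + \left(\left(-305657 + \frac{659}{489}\right) - 231979\right)} = \frac{1}{-809719 - \frac{262903345}{489}} = \frac{1}{- \frac{658855936}{489}} = - \frac{489}{658855936}$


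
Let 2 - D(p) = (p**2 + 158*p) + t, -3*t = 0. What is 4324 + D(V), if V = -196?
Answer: -3122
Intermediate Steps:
t = 0 (t = -1/3*0 = 0)
D(p) = 2 - p**2 - 158*p (D(p) = 2 - ((p**2 + 158*p) + 0) = 2 - (p**2 + 158*p) = 2 + (-p**2 - 158*p) = 2 - p**2 - 158*p)
4324 + D(V) = 4324 + (2 - 1*(-196)**2 - 158*(-196)) = 4324 + (2 - 1*38416 + 30968) = 4324 + (2 - 38416 + 30968) = 4324 - 7446 = -3122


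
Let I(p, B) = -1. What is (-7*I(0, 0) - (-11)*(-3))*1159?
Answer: -30134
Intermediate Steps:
(-7*I(0, 0) - (-11)*(-3))*1159 = (-7*(-1) - (-11)*(-3))*1159 = (7 - 1*33)*1159 = (7 - 33)*1159 = -26*1159 = -30134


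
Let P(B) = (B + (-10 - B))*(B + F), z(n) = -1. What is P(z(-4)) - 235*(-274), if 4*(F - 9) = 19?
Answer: 128525/2 ≈ 64263.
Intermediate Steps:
F = 55/4 (F = 9 + (¼)*19 = 9 + 19/4 = 55/4 ≈ 13.750)
P(B) = -275/2 - 10*B (P(B) = (B + (-10 - B))*(B + 55/4) = -10*(55/4 + B) = -275/2 - 10*B)
P(z(-4)) - 235*(-274) = (-275/2 - 10*(-1)) - 235*(-274) = (-275/2 + 10) + 64390 = -255/2 + 64390 = 128525/2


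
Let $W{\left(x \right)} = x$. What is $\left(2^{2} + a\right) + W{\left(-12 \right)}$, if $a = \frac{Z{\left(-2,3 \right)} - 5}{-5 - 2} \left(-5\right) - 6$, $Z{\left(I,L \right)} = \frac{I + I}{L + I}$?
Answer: $- \frac{143}{7} \approx -20.429$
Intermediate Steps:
$Z{\left(I,L \right)} = \frac{2 I}{I + L}$
$a = - \frac{87}{7}$ ($a = \frac{2 \left(-2\right) \frac{1}{-2 + 3} - 5}{-5 - 2} \left(-5\right) - 6 = \frac{2 \left(-2\right) 1^{-1} - 5}{-7} \left(-5\right) - 6 = \left(2 \left(-2\right) 1 - 5\right) \left(- \frac{1}{7}\right) \left(-5\right) - 6 = \left(-4 - 5\right) \left(- \frac{1}{7}\right) \left(-5\right) - 6 = \left(-9\right) \left(- \frac{1}{7}\right) \left(-5\right) - 6 = \frac{9}{7} \left(-5\right) - 6 = - \frac{45}{7} - 6 = - \frac{87}{7} \approx -12.429$)
$\left(2^{2} + a\right) + W{\left(-12 \right)} = \left(2^{2} - \frac{87}{7}\right) - 12 = \left(4 - \frac{87}{7}\right) - 12 = - \frac{59}{7} - 12 = - \frac{143}{7}$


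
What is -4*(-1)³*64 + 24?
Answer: 280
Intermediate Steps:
-4*(-1)³*64 + 24 = -4*(-1)*64 + 24 = 4*64 + 24 = 256 + 24 = 280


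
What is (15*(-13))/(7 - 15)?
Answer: 195/8 ≈ 24.375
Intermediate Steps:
(15*(-13))/(7 - 15) = -195/(-8) = -195*(-1/8) = 195/8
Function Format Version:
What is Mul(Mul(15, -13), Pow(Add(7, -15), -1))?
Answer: Rational(195, 8) ≈ 24.375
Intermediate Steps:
Mul(Mul(15, -13), Pow(Add(7, -15), -1)) = Mul(-195, Pow(-8, -1)) = Mul(-195, Rational(-1, 8)) = Rational(195, 8)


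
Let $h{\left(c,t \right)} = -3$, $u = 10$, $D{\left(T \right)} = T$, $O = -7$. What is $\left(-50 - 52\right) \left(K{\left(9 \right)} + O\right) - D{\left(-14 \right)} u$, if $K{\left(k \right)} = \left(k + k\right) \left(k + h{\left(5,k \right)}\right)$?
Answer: $-10162$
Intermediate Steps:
$K{\left(k \right)} = 2 k \left(-3 + k\right)$ ($K{\left(k \right)} = \left(k + k\right) \left(k - 3\right) = 2 k \left(-3 + k\right)$)
$\left(-50 - 52\right) \left(K{\left(9 \right)} + O\right) - D{\left(-14 \right)} u = \left(-50 - 52\right) \left(2 \cdot 9 \left(-3 + 9\right) - 7\right) - \left(-14\right) 10 = - 102 \left(2 \cdot 9 \cdot 6 - 7\right) - -140 = - 102 \left(108 - 7\right) + 140 = \left(-102\right) 101 + 140 = -10302 + 140 = -10162$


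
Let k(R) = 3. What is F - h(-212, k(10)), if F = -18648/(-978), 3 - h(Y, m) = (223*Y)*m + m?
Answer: -23114856/163 ≈ -1.4181e+5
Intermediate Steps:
h(Y, m) = 3 - m - 223*Y*m (h(Y, m) = 3 - ((223*Y)*m + m) = 3 - (223*Y*m + m) = 3 - (m + 223*Y*m) = 3 + (-m - 223*Y*m) = 3 - m - 223*Y*m)
F = 3108/163 (F = -18648*(-1)/978 = -42*(-74/163) = 3108/163 ≈ 19.067)
F - h(-212, k(10)) = 3108/163 - (3 - 1*3 - 223*(-212)*3) = 3108/163 - (3 - 3 + 141828) = 3108/163 - 1*141828 = 3108/163 - 141828 = -23114856/163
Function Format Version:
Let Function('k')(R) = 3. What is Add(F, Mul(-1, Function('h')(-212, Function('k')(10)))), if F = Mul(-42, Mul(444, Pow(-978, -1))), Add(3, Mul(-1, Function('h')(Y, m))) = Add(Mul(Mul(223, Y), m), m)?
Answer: Rational(-23114856, 163) ≈ -1.4181e+5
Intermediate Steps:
Function('h')(Y, m) = Add(3, Mul(-1, m), Mul(-223, Y, m)) (Function('h')(Y, m) = Add(3, Mul(-1, Add(Mul(Mul(223, Y), m), m))) = Add(3, Mul(-1, Add(Mul(223, Y, m), m))) = Add(3, Mul(-1, Add(m, Mul(223, Y, m)))) = Add(3, Add(Mul(-1, m), Mul(-223, Y, m))) = Add(3, Mul(-1, m), Mul(-223, Y, m)))
F = Rational(3108, 163) (F = Mul(-42, Mul(444, Rational(-1, 978))) = Mul(-42, Rational(-74, 163)) = Rational(3108, 163) ≈ 19.067)
Add(F, Mul(-1, Function('h')(-212, Function('k')(10)))) = Add(Rational(3108, 163), Mul(-1, Add(3, Mul(-1, 3), Mul(-223, -212, 3)))) = Add(Rational(3108, 163), Mul(-1, Add(3, -3, 141828))) = Add(Rational(3108, 163), Mul(-1, 141828)) = Add(Rational(3108, 163), -141828) = Rational(-23114856, 163)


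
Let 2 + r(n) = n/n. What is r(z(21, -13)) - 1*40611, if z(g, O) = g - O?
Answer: -40612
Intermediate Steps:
r(n) = -1 (r(n) = -2 + n/n = -2 + 1 = -1)
r(z(21, -13)) - 1*40611 = -1 - 1*40611 = -1 - 40611 = -40612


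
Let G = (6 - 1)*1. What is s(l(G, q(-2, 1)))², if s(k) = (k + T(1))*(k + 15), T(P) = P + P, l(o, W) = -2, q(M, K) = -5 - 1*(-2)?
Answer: 0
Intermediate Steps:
q(M, K) = -3 (q(M, K) = -5 + 2 = -3)
G = 5 (G = 5*1 = 5)
T(P) = 2*P
s(k) = (2 + k)*(15 + k) (s(k) = (k + 2*1)*(k + 15) = (k + 2)*(15 + k) = (2 + k)*(15 + k))
s(l(G, q(-2, 1)))² = (30 + (-2)² + 17*(-2))² = (30 + 4 - 34)² = 0² = 0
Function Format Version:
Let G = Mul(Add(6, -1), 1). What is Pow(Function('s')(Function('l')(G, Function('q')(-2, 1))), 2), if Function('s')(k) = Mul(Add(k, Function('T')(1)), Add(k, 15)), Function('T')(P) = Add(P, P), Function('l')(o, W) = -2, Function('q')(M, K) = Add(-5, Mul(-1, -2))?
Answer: 0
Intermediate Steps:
Function('q')(M, K) = -3 (Function('q')(M, K) = Add(-5, 2) = -3)
G = 5 (G = Mul(5, 1) = 5)
Function('T')(P) = Mul(2, P)
Function('s')(k) = Mul(Add(2, k), Add(15, k)) (Function('s')(k) = Mul(Add(k, Mul(2, 1)), Add(k, 15)) = Mul(Add(k, 2), Add(15, k)) = Mul(Add(2, k), Add(15, k)))
Pow(Function('s')(Function('l')(G, Function('q')(-2, 1))), 2) = Pow(Add(30, Pow(-2, 2), Mul(17, -2)), 2) = Pow(Add(30, 4, -34), 2) = Pow(0, 2) = 0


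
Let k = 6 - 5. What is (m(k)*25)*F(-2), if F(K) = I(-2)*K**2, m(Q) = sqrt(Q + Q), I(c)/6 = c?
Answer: -1200*sqrt(2) ≈ -1697.1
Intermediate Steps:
I(c) = 6*c
k = 1
m(Q) = sqrt(2)*sqrt(Q) (m(Q) = sqrt(2*Q) = sqrt(2)*sqrt(Q))
F(K) = -12*K**2 (F(K) = (6*(-2))*K**2 = -12*K**2)
(m(k)*25)*F(-2) = ((sqrt(2)*sqrt(1))*25)*(-12*(-2)**2) = ((sqrt(2)*1)*25)*(-12*4) = (sqrt(2)*25)*(-48) = (25*sqrt(2))*(-48) = -1200*sqrt(2)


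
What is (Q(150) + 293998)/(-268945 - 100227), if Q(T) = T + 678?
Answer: -147413/184586 ≈ -0.79861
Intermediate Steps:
Q(T) = 678 + T
(Q(150) + 293998)/(-268945 - 100227) = ((678 + 150) + 293998)/(-268945 - 100227) = (828 + 293998)/(-369172) = 294826*(-1/369172) = -147413/184586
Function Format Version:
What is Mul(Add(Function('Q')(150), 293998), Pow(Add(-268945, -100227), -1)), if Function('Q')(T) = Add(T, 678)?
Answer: Rational(-147413, 184586) ≈ -0.79861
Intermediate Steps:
Function('Q')(T) = Add(678, T)
Mul(Add(Function('Q')(150), 293998), Pow(Add(-268945, -100227), -1)) = Mul(Add(Add(678, 150), 293998), Pow(Add(-268945, -100227), -1)) = Mul(Add(828, 293998), Pow(-369172, -1)) = Mul(294826, Rational(-1, 369172)) = Rational(-147413, 184586)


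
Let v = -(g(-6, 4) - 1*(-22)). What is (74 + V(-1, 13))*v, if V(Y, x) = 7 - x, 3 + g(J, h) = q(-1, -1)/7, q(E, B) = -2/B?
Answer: -9180/7 ≈ -1311.4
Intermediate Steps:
g(J, h) = -19/7 (g(J, h) = -3 - 2/(-1)/7 = -3 - 2*(-1)*(⅐) = -3 + 2*(⅐) = -3 + 2/7 = -19/7)
v = -135/7 (v = -(-19/7 - 1*(-22)) = -(-19/7 + 22) = -1*135/7 = -135/7 ≈ -19.286)
(74 + V(-1, 13))*v = (74 + (7 - 1*13))*(-135/7) = (74 + (7 - 13))*(-135/7) = (74 - 6)*(-135/7) = 68*(-135/7) = -9180/7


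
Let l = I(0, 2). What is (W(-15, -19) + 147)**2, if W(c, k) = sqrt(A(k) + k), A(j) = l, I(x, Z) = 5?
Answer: (147 + I*sqrt(14))**2 ≈ 21595.0 + 1100.0*I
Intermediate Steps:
l = 5
A(j) = 5
W(c, k) = sqrt(5 + k)
(W(-15, -19) + 147)**2 = (sqrt(5 - 19) + 147)**2 = (sqrt(-14) + 147)**2 = (I*sqrt(14) + 147)**2 = (147 + I*sqrt(14))**2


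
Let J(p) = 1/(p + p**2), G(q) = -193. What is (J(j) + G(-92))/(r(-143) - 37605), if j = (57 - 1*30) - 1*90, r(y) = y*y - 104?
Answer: 753857/67417560 ≈ 0.011182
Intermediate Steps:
r(y) = -104 + y**2 (r(y) = y**2 - 104 = -104 + y**2)
j = -63 (j = (57 - 30) - 90 = 27 - 90 = -63)
(J(j) + G(-92))/(r(-143) - 37605) = (1/((-63)*(1 - 63)) - 193)/((-104 + (-143)**2) - 37605) = (-1/63/(-62) - 193)/((-104 + 20449) - 37605) = (-1/63*(-1/62) - 193)/(20345 - 37605) = (1/3906 - 193)/(-17260) = -753857/3906*(-1/17260) = 753857/67417560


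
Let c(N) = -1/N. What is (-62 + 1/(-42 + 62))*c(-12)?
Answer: -413/80 ≈ -5.1625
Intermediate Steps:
(-62 + 1/(-42 + 62))*c(-12) = (-62 + 1/(-42 + 62))*(-1/(-12)) = (-62 + 1/20)*(-1*(-1/12)) = (-62 + 1/20)*(1/12) = -1239/20*1/12 = -413/80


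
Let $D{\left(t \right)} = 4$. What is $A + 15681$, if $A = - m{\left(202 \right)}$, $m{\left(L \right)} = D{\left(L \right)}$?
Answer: $15677$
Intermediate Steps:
$m{\left(L \right)} = 4$
$A = -4$ ($A = \left(-1\right) 4 = -4$)
$A + 15681 = -4 + 15681 = 15677$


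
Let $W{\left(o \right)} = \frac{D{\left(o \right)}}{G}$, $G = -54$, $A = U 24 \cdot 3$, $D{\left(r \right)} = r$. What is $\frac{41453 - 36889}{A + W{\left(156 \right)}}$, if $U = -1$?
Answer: $- \frac{20538}{337} \approx -60.944$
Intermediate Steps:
$A = -72$ ($A = \left(-1\right) 24 \cdot 3 = \left(-24\right) 3 = -72$)
$W{\left(o \right)} = - \frac{o}{54}$ ($W{\left(o \right)} = \frac{o}{-54} = o \left(- \frac{1}{54}\right) = - \frac{o}{54}$)
$\frac{41453 - 36889}{A + W{\left(156 \right)}} = \frac{41453 - 36889}{-72 - \frac{26}{9}} = \frac{4564}{-72 - \frac{26}{9}} = \frac{4564}{- \frac{674}{9}} = 4564 \left(- \frac{9}{674}\right) = - \frac{20538}{337}$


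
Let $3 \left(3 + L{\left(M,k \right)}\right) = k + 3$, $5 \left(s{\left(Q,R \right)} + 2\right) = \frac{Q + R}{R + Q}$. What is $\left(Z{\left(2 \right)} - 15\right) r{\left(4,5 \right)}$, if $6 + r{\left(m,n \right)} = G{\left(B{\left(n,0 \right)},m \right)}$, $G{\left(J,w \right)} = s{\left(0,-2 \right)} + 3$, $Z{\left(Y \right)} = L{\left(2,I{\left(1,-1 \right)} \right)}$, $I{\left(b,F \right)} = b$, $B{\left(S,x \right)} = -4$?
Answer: $80$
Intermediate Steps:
$s{\left(Q,R \right)} = - \frac{9}{5}$ ($s{\left(Q,R \right)} = -2 + \frac{\left(Q + R\right) \frac{1}{R + Q}}{5} = -2 + \frac{\left(Q + R\right) \frac{1}{Q + R}}{5} = -2 + \frac{1}{5} \cdot 1 = -2 + \frac{1}{5} = - \frac{9}{5}$)
$L{\left(M,k \right)} = -2 + \frac{k}{3}$ ($L{\left(M,k \right)} = -3 + \frac{k + 3}{3} = -3 + \frac{3 + k}{3} = -3 + \left(1 + \frac{k}{3}\right) = -2 + \frac{k}{3}$)
$Z{\left(Y \right)} = - \frac{5}{3}$ ($Z{\left(Y \right)} = -2 + \frac{1}{3} \cdot 1 = -2 + \frac{1}{3} = - \frac{5}{3}$)
$G{\left(J,w \right)} = \frac{6}{5}$ ($G{\left(J,w \right)} = - \frac{9}{5} + 3 = \frac{6}{5}$)
$r{\left(m,n \right)} = - \frac{24}{5}$ ($r{\left(m,n \right)} = -6 + \frac{6}{5} = - \frac{24}{5}$)
$\left(Z{\left(2 \right)} - 15\right) r{\left(4,5 \right)} = \left(- \frac{5}{3} - 15\right) \left(- \frac{24}{5}\right) = \left(- \frac{50}{3}\right) \left(- \frac{24}{5}\right) = 80$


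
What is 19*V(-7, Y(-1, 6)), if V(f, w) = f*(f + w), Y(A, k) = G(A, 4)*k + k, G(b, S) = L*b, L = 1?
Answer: 931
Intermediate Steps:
G(b, S) = b (G(b, S) = 1*b = b)
Y(A, k) = k + A*k (Y(A, k) = A*k + k = k + A*k)
19*V(-7, Y(-1, 6)) = 19*(-7*(-7 + 6*(1 - 1))) = 19*(-7*(-7 + 6*0)) = 19*(-7*(-7 + 0)) = 19*(-7*(-7)) = 19*49 = 931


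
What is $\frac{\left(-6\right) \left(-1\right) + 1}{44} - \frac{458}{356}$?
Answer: $- \frac{4415}{3916} \approx -1.1274$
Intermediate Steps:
$\frac{\left(-6\right) \left(-1\right) + 1}{44} - \frac{458}{356} = \left(6 + 1\right) \frac{1}{44} - \frac{229}{178} = 7 \cdot \frac{1}{44} - \frac{229}{178} = \frac{7}{44} - \frac{229}{178} = - \frac{4415}{3916}$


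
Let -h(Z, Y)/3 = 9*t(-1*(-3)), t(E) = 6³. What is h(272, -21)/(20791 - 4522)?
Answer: -1944/5423 ≈ -0.35847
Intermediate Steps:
t(E) = 216
h(Z, Y) = -5832 (h(Z, Y) = -27*216 = -3*1944 = -5832)
h(272, -21)/(20791 - 4522) = -5832/(20791 - 4522) = -5832/16269 = -5832*1/16269 = -1944/5423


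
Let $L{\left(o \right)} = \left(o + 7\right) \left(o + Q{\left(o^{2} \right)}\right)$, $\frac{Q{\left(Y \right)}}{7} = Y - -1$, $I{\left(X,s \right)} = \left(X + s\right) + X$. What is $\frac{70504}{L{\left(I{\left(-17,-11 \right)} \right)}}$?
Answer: $- \frac{35252}{268603} \approx -0.13124$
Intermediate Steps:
$I{\left(X,s \right)} = s + 2 X$
$Q{\left(Y \right)} = 7 + 7 Y$ ($Q{\left(Y \right)} = 7 \left(Y - -1\right) = 7 \left(Y + 1\right) = 7 \left(1 + Y\right) = 7 + 7 Y$)
$L{\left(o \right)} = \left(7 + o\right) \left(7 + o + 7 o^{2}\right)$ ($L{\left(o \right)} = \left(o + 7\right) \left(o + \left(7 + 7 o^{2}\right)\right) = \left(7 + o\right) \left(7 + o + 7 o^{2}\right)$)
$\frac{70504}{L{\left(I{\left(-17,-11 \right)} \right)}} = \frac{70504}{49 + 7 \left(-11 + 2 \left(-17\right)\right)^{3} + 14 \left(-11 + 2 \left(-17\right)\right) + 50 \left(-11 + 2 \left(-17\right)\right)^{2}} = \frac{70504}{49 + 7 \left(-11 - 34\right)^{3} + 14 \left(-11 - 34\right) + 50 \left(-11 - 34\right)^{2}} = \frac{70504}{49 + 7 \left(-45\right)^{3} + 14 \left(-45\right) + 50 \left(-45\right)^{2}} = \frac{70504}{49 + 7 \left(-91125\right) - 630 + 50 \cdot 2025} = \frac{70504}{49 - 637875 - 630 + 101250} = \frac{70504}{-537206} = 70504 \left(- \frac{1}{537206}\right) = - \frac{35252}{268603}$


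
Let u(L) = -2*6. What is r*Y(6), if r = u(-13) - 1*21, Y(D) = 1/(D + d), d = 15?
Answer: -11/7 ≈ -1.5714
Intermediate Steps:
u(L) = -12
Y(D) = 1/(15 + D) (Y(D) = 1/(D + 15) = 1/(15 + D))
r = -33 (r = -12 - 1*21 = -12 - 21 = -33)
r*Y(6) = -33/(15 + 6) = -33/21 = -33*1/21 = -11/7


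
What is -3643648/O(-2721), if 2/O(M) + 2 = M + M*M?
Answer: -13483534399232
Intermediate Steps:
O(M) = 2/(-2 + M + M²) (O(M) = 2/(-2 + (M + M*M)) = 2/(-2 + (M + M²)) = 2/(-2 + M + M²))
-3643648/O(-2721) = -3643648/(2/(-2 - 2721 + (-2721)²)) = -3643648/(2/(-2 - 2721 + 7403841)) = -3643648/(2/7401118) = -3643648/(2*(1/7401118)) = -3643648/1/3700559 = -3643648*3700559 = -13483534399232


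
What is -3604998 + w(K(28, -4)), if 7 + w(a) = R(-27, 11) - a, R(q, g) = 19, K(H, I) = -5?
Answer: -3604981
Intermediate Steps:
w(a) = 12 - a (w(a) = -7 + (19 - a) = 12 - a)
-3604998 + w(K(28, -4)) = -3604998 + (12 - 1*(-5)) = -3604998 + (12 + 5) = -3604998 + 17 = -3604981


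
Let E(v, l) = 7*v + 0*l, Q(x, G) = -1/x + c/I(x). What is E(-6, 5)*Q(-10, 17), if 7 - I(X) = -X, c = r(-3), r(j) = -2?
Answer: -161/5 ≈ -32.200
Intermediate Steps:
c = -2
I(X) = 7 + X (I(X) = 7 - (-1)*X = 7 + X)
Q(x, G) = -1/x - 2/(7 + x)
E(v, l) = 7*v (E(v, l) = 7*v + 0 = 7*v)
E(-6, 5)*Q(-10, 17) = (7*(-6))*((-7 - 3*(-10))/((-10)*(7 - 10))) = -(-21)*(-7 + 30)/(5*(-3)) = -(-21)*(-1)*23/(5*3) = -42*23/30 = -161/5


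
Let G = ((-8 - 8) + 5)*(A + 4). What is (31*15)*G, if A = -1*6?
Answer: 10230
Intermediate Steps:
A = -6
G = 22 (G = ((-8 - 8) + 5)*(-6 + 4) = (-16 + 5)*(-2) = -11*(-2) = 22)
(31*15)*G = (31*15)*22 = 465*22 = 10230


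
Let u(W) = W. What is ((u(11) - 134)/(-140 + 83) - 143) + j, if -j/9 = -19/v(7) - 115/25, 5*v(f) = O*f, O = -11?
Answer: -808644/7315 ≈ -110.55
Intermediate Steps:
v(f) = -11*f/5 (v(f) = (-11*f)/5 = -11*f/5)
j = 11664/385 (j = -9*(-19/((-11/5*7)) - 115/25) = -9*(-19/(-77/5) - 115*1/25) = -9*(-19*(-5/77) - 23/5) = -9*(95/77 - 23/5) = -9*(-1296/385) = 11664/385 ≈ 30.296)
((u(11) - 134)/(-140 + 83) - 143) + j = ((11 - 134)/(-140 + 83) - 143) + 11664/385 = (-123/(-57) - 143) + 11664/385 = (-123*(-1/57) - 143) + 11664/385 = (41/19 - 143) + 11664/385 = -2676/19 + 11664/385 = -808644/7315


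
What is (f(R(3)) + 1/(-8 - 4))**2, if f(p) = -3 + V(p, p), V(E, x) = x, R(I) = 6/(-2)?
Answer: 5329/144 ≈ 37.007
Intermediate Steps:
R(I) = -3 (R(I) = 6*(-1/2) = -3)
f(p) = -3 + p
(f(R(3)) + 1/(-8 - 4))**2 = ((-3 - 3) + 1/(-8 - 4))**2 = (-6 + 1/(-12))**2 = (-6 - 1/12)**2 = (-73/12)**2 = 5329/144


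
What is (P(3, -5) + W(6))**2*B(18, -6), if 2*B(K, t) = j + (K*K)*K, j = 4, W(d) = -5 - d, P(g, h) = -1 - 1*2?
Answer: 571928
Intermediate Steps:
P(g, h) = -3 (P(g, h) = -1 - 2 = -3)
B(K, t) = 2 + K**3/2 (B(K, t) = (4 + (K*K)*K)/2 = (4 + K**2*K)/2 = (4 + K**3)/2 = 2 + K**3/2)
(P(3, -5) + W(6))**2*B(18, -6) = (-3 + (-5 - 1*6))**2*(2 + (1/2)*18**3) = (-3 + (-5 - 6))**2*(2 + (1/2)*5832) = (-3 - 11)**2*(2 + 2916) = (-14)**2*2918 = 196*2918 = 571928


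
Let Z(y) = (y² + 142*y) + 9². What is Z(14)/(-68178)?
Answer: -755/22726 ≈ -0.033222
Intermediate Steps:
Z(y) = 81 + y² + 142*y (Z(y) = (y² + 142*y) + 81 = 81 + y² + 142*y)
Z(14)/(-68178) = (81 + 14² + 142*14)/(-68178) = (81 + 196 + 1988)*(-1/68178) = 2265*(-1/68178) = -755/22726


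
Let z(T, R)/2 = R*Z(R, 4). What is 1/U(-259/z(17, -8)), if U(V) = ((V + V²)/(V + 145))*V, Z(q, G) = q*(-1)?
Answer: 34258944/2884483 ≈ 11.877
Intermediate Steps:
Z(q, G) = -q
z(T, R) = -2*R² (z(T, R) = 2*(R*(-R)) = 2*(-R²) = -2*R²)
U(V) = V*(V + V²)/(145 + V) (U(V) = ((V + V²)/(145 + V))*V = V*(V + V²)/(145 + V))
1/U(-259/z(17, -8)) = 1/((-259/((-2*(-8)²)))²*(1 - 259/((-2*(-8)²)))/(145 - 259/((-2*(-8)²)))) = 1/((-259/((-2*64)))²*(1 - 259/((-2*64)))/(145 - 259/((-2*64)))) = 1/((-259/(-128))²*(1 - 259/(-128))/(145 - 259/(-128))) = 1/((-259*(-1/128))²*(1 - 259*(-1/128))/(145 - 259*(-1/128))) = 1/((259/128)²*(1 + 259/128)/(145 + 259/128)) = 1/((67081/16384)*(387/128)/(18819/128)) = 1/((67081/16384)*(128/18819)*(387/128)) = 1/(2884483/34258944) = 34258944/2884483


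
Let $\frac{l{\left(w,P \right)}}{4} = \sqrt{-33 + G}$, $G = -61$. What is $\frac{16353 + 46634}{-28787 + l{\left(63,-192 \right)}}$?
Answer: $- \frac{1813206769}{828692873} - \frac{251948 i \sqrt{94}}{828692873} \approx -2.188 - 0.0029477 i$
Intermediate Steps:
$l{\left(w,P \right)} = 4 i \sqrt{94}$ ($l{\left(w,P \right)} = 4 \sqrt{-33 - 61} = 4 \sqrt{-94} = 4 i \sqrt{94}$)
$\frac{16353 + 46634}{-28787 + l{\left(63,-192 \right)}} = \frac{16353 + 46634}{-28787 + 4 i \sqrt{94}} = \frac{62987}{-28787 + 4 i \sqrt{94}}$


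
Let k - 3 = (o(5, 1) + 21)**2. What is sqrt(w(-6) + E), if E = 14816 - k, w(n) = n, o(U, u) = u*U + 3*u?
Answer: sqrt(13966) ≈ 118.18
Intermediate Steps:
o(U, u) = 3*u + U*u (o(U, u) = U*u + 3*u = 3*u + U*u)
k = 844 (k = 3 + (1*(3 + 5) + 21)**2 = 3 + (1*8 + 21)**2 = 3 + (8 + 21)**2 = 3 + 29**2 = 3 + 841 = 844)
E = 13972 (E = 14816 - 1*844 = 14816 - 844 = 13972)
sqrt(w(-6) + E) = sqrt(-6 + 13972) = sqrt(13966)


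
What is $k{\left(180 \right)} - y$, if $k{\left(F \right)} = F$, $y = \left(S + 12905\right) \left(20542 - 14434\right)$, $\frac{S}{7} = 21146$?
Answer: $-982941936$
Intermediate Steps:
$S = 148022$ ($S = 7 \cdot 21146 = 148022$)
$y = 982942116$ ($y = \left(148022 + 12905\right) \left(20542 - 14434\right) = 160927 \left(20542 - 14434\right) = 160927 \cdot 6108 = 982942116$)
$k{\left(180 \right)} - y = 180 - 982942116 = -982941936$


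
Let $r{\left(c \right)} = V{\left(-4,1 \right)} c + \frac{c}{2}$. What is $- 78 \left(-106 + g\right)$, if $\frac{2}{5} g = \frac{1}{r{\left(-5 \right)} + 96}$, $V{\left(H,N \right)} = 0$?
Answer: $\frac{1545726}{187} \approx 8265.9$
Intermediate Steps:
$r{\left(c \right)} = \frac{c}{2}$ ($r{\left(c \right)} = 0 c + \frac{c}{2} = 0 + c \frac{1}{2} = 0 + \frac{c}{2} = \frac{c}{2}$)
$g = \frac{5}{187}$ ($g = \frac{5}{2 \left(\frac{1}{2} \left(-5\right) + 96\right)} = \frac{5}{2 \left(- \frac{5}{2} + 96\right)} = \frac{5}{2 \cdot \frac{187}{2}} = \frac{5}{2} \cdot \frac{2}{187} = \frac{5}{187} \approx 0.026738$)
$- 78 \left(-106 + g\right) = - 78 \left(-106 + \frac{5}{187}\right) = \left(-78\right) \left(- \frac{19817}{187}\right) = \frac{1545726}{187}$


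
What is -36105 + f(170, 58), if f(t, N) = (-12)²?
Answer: -35961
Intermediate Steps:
f(t, N) = 144
-36105 + f(170, 58) = -36105 + 144 = -35961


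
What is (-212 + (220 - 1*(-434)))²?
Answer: 195364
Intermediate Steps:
(-212 + (220 - 1*(-434)))² = (-212 + (220 + 434))² = (-212 + 654)² = 442² = 195364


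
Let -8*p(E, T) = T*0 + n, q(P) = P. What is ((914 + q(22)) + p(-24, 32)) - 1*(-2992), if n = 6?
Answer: 15709/4 ≈ 3927.3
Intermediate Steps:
p(E, T) = -¾ (p(E, T) = -(T*0 + 6)/8 = -(0 + 6)/8 = -⅛*6 = -¾)
((914 + q(22)) + p(-24, 32)) - 1*(-2992) = ((914 + 22) - ¾) - 1*(-2992) = (936 - ¾) + 2992 = 3741/4 + 2992 = 15709/4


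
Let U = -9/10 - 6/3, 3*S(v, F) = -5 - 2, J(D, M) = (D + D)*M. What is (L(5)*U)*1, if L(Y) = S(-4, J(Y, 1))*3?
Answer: 203/10 ≈ 20.300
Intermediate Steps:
J(D, M) = 2*D*M (J(D, M) = (2*D)*M = 2*D*M)
S(v, F) = -7/3 (S(v, F) = (-5 - 2)/3 = (⅓)*(-7) = -7/3)
U = -29/10 (U = -9*⅒ - 6*⅓ = -9/10 - 2 = -29/10 ≈ -2.9000)
L(Y) = -7 (L(Y) = -7/3*3 = -7)
(L(5)*U)*1 = -7*(-29/10)*1 = (203/10)*1 = 203/10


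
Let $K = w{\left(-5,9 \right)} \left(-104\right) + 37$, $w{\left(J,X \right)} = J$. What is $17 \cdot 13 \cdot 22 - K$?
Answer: $4305$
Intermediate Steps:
$K = 557$ ($K = \left(-5\right) \left(-104\right) + 37 = 520 + 37 = 557$)
$17 \cdot 13 \cdot 22 - K = 17 \cdot 13 \cdot 22 - 557 = 221 \cdot 22 - 557 = 4862 - 557 = 4305$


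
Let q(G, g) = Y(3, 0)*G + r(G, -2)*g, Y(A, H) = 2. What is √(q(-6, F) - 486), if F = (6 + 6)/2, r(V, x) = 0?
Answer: I*√498 ≈ 22.316*I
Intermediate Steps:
F = 6 (F = 12*(½) = 6)
q(G, g) = 2*G (q(G, g) = 2*G + 0*g = 2*G + 0 = 2*G)
√(q(-6, F) - 486) = √(2*(-6) - 486) = √(-12 - 486) = √(-498) = I*√498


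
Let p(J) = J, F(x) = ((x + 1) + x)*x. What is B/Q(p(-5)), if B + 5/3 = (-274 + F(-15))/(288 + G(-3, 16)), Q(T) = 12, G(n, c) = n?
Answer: -157/1710 ≈ -0.091813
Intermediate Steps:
F(x) = x*(1 + 2*x) (F(x) = ((1 + x) + x)*x = (1 + 2*x)*x = x*(1 + 2*x))
B = -314/285 (B = -5/3 + (-274 - 15*(1 + 2*(-15)))/(288 - 3) = -5/3 + (-274 - 15*(1 - 30))/285 = -5/3 + (-274 - 15*(-29))*(1/285) = -5/3 + (-274 + 435)*(1/285) = -5/3 + 161*(1/285) = -5/3 + 161/285 = -314/285 ≈ -1.1018)
B/Q(p(-5)) = -314/285/12 = -314/285*1/12 = -157/1710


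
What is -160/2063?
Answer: -160/2063 ≈ -0.077557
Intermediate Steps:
-160/2063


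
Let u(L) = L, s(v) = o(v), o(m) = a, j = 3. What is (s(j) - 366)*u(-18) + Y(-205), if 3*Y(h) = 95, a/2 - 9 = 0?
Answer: 18887/3 ≈ 6295.7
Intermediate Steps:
a = 18 (a = 18 + 2*0 = 18 + 0 = 18)
Y(h) = 95/3 (Y(h) = (⅓)*95 = 95/3)
o(m) = 18
s(v) = 18
(s(j) - 366)*u(-18) + Y(-205) = (18 - 366)*(-18) + 95/3 = -348*(-18) + 95/3 = 6264 + 95/3 = 18887/3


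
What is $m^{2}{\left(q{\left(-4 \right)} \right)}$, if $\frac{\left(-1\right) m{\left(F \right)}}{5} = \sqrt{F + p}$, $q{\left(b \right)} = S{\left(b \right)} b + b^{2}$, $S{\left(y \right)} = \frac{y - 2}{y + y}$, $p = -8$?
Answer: $125$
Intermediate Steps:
$S{\left(y \right)} = \frac{-2 + y}{2 y}$
$q{\left(b \right)} = -1 + b^{2} + \frac{b}{2}$ ($q{\left(b \right)} = \frac{-2 + b}{2 b} b + b^{2} = \left(-1 + \frac{b}{2}\right) + b^{2} = -1 + b^{2} + \frac{b}{2}$)
$m{\left(F \right)} = - 5 \sqrt{-8 + F}$ ($m{\left(F \right)} = - 5 \sqrt{F - 8} = - 5 \sqrt{-8 + F}$)
$m^{2}{\left(q{\left(-4 \right)} \right)} = \left(- 5 \sqrt{-8 + \left(-1 + \left(-4\right)^{2} + \frac{1}{2} \left(-4\right)\right)}\right)^{2} = \left(- 5 \sqrt{-8 - -13}\right)^{2} = \left(- 5 \sqrt{-8 + 13}\right)^{2} = \left(- 5 \sqrt{5}\right)^{2} = 125$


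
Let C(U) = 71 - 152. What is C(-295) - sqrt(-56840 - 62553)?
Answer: -81 - I*sqrt(119393) ≈ -81.0 - 345.53*I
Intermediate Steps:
C(U) = -81
C(-295) - sqrt(-56840 - 62553) = -81 - sqrt(-56840 - 62553) = -81 - sqrt(-119393) = -81 - I*sqrt(119393)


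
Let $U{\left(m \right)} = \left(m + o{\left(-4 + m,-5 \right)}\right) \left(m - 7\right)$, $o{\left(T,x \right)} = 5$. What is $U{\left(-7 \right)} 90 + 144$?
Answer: $2664$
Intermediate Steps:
$U{\left(m \right)} = \left(-7 + m\right) \left(5 + m\right)$ ($U{\left(m \right)} = \left(m + 5\right) \left(m - 7\right) = \left(5 + m\right) \left(-7 + m\right) = \left(-7 + m\right) \left(5 + m\right)$)
$U{\left(-7 \right)} 90 + 144 = \left(-35 + \left(-7\right)^{2} - -14\right) 90 + 144 = \left(-35 + 49 + 14\right) 90 + 144 = 28 \cdot 90 + 144 = 2520 + 144 = 2664$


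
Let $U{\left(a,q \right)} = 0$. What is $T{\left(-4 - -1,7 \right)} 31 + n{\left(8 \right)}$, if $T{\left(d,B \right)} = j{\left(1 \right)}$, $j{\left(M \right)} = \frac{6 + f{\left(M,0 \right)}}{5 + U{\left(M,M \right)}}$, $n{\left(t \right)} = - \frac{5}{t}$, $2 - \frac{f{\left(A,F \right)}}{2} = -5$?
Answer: $\frac{987}{8} \approx 123.38$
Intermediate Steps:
$f{\left(A,F \right)} = 14$ ($f{\left(A,F \right)} = 4 - -10 = 4 + 10 = 14$)
$j{\left(M \right)} = 4$ ($j{\left(M \right)} = \frac{6 + 14}{5 + 0} = \frac{20}{5} = 20 \cdot \frac{1}{5} = 4$)
$T{\left(d,B \right)} = 4$
$T{\left(-4 - -1,7 \right)} 31 + n{\left(8 \right)} = 4 \cdot 31 - \frac{5}{8} = 124 - \frac{5}{8} = \frac{987}{8}$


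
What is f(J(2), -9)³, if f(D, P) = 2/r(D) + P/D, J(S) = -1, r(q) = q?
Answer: 343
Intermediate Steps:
f(D, P) = 2/D + P/D
f(J(2), -9)³ = ((2 - 9)/(-1))³ = (-1*(-7))³ = 7³ = 343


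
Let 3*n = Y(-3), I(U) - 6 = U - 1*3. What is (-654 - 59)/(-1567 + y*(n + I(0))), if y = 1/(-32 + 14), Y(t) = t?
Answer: 6417/14104 ≈ 0.45498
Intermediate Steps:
I(U) = 3 + U (I(U) = 6 + (U - 1*3) = 6 + (U - 3) = 6 + (-3 + U) = 3 + U)
n = -1 (n = (⅓)*(-3) = -1)
y = -1/18 (y = 1/(-18) = -1/18 ≈ -0.055556)
(-654 - 59)/(-1567 + y*(n + I(0))) = (-654 - 59)/(-1567 - (-1 + (3 + 0))/18) = -713/(-1567 - (-1 + 3)/18) = -713/(-1567 - 1/18*2) = -713/(-1567 - ⅑) = -713/(-14104/9) = -713*(-9/14104) = 6417/14104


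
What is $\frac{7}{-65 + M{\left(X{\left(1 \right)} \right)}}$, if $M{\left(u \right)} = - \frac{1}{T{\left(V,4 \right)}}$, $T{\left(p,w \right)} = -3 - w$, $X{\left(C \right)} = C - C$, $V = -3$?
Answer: $- \frac{49}{454} \approx -0.10793$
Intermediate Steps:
$X{\left(C \right)} = 0$
$M{\left(u \right)} = \frac{1}{7}$ ($M{\left(u \right)} = - \frac{1}{-3 - 4} = - \frac{1}{-7} = \left(-1\right) \left(- \frac{1}{7}\right) = \frac{1}{7}$)
$\frac{7}{-65 + M{\left(X{\left(1 \right)} \right)}} = \frac{7}{-65 + \frac{1}{7}} = \frac{7}{- \frac{454}{7}} = 7 \left(- \frac{7}{454}\right) = - \frac{49}{454}$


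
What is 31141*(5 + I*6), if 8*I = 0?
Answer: 155705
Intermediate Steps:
I = 0 (I = (⅛)*0 = 0)
31141*(5 + I*6) = 31141*(5 + 0*6) = 31141*(5 + 0) = 31141*5 = 155705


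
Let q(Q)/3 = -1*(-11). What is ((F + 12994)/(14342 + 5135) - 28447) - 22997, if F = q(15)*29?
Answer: -1001960837/19477 ≈ -51443.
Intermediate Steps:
q(Q) = 33 (q(Q) = 3*(-1*(-11)) = 3*11 = 33)
F = 957 (F = 33*29 = 957)
((F + 12994)/(14342 + 5135) - 28447) - 22997 = ((957 + 12994)/(14342 + 5135) - 28447) - 22997 = (13951/19477 - 28447) - 22997 = -554048268/19477 - 22997 = -1001960837/19477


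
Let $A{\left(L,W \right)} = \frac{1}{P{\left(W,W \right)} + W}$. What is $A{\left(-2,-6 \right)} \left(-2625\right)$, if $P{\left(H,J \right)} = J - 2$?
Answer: $\frac{375}{2} \approx 187.5$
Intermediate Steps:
$P{\left(H,J \right)} = -2 + J$
$A{\left(L,W \right)} = \frac{1}{-2 + 2 W}$ ($A{\left(L,W \right)} = \frac{1}{\left(-2 + W\right) + W} = \frac{1}{-2 + 2 W}$)
$A{\left(-2,-6 \right)} \left(-2625\right) = \frac{1}{2 \left(-1 - 6\right)} \left(-2625\right) = \frac{1}{2 \left(-7\right)} \left(-2625\right) = \frac{1}{2} \left(- \frac{1}{7}\right) \left(-2625\right) = \left(- \frac{1}{14}\right) \left(-2625\right) = \frac{375}{2}$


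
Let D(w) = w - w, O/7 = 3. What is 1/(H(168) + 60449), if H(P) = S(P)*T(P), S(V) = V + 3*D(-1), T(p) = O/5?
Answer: 5/305773 ≈ 1.6352e-5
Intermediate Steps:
O = 21 (O = 7*3 = 21)
T(p) = 21/5
D(w) = 0
S(V) = V (S(V) = V + 3*0 = V + 0 = V)
H(P) = 21*P/5 (H(P) = P*(21/5) = 21*P/5)
1/(H(168) + 60449) = 1/((21/5)*168 + 60449) = 1/(3528/5 + 60449) = 1/(305773/5) = 5/305773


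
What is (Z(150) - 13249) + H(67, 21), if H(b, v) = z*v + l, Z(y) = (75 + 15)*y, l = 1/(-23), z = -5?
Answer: 3357/23 ≈ 145.96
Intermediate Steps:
l = -1/23 ≈ -0.043478
Z(y) = 90*y
H(b, v) = -1/23 - 5*v (H(b, v) = -5*v - 1/23 = -1/23 - 5*v)
(Z(150) - 13249) + H(67, 21) = (90*150 - 13249) + (-1/23 - 5*21) = (13500 - 13249) + (-1/23 - 105) = 251 - 2416/23 = 3357/23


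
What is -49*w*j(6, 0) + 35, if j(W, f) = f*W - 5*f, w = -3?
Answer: 35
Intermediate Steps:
j(W, f) = -5*f + W*f (j(W, f) = W*f - 5*f = -5*f + W*f)
-49*w*j(6, 0) + 35 = -(-147)*0*(-5 + 6) + 35 = -(-147)*0*1 + 35 = -(-147)*0 + 35 = -49*0 + 35 = 0 + 35 = 35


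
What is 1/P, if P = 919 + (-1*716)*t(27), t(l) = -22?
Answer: 1/16671 ≈ 5.9984e-5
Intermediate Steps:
P = 16671 (P = 919 - 1*716*(-22) = 919 - 716*(-22) = 919 + 15752 = 16671)
1/P = 1/16671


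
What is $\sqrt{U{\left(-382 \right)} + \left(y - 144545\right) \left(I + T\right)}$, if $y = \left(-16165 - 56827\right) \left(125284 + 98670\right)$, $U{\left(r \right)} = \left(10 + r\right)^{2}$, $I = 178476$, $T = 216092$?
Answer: $10 i \sqrt{64500010886942} \approx 8.0312 \cdot 10^{7} i$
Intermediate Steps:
$y = -16346850368$ ($y = \left(-72992\right) 223954 = -16346850368$)
$\sqrt{U{\left(-382 \right)} + \left(y - 144545\right) \left(I + T\right)} = \sqrt{\left(10 - 382\right)^{2} + \left(-16346850368 - 144545\right) \left(178476 + 216092\right)} = \sqrt{\left(-372\right)^{2} - 6450001088832584} = \sqrt{138384 - 6450001088832584} = \sqrt{-6450001088694200} = 10 i \sqrt{64500010886942}$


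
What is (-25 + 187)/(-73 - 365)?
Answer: -27/73 ≈ -0.36986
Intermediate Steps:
(-25 + 187)/(-73 - 365) = 162/(-438) = 162*(-1/438) = -27/73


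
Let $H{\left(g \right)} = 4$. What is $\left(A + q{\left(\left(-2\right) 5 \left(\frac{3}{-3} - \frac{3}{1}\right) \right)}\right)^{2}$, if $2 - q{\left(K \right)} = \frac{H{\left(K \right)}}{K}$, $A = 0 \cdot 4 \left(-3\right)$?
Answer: $\frac{361}{100} \approx 3.61$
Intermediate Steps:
$A = 0$ ($A = 0 \left(-3\right) = 0$)
$q{\left(K \right)} = 2 - \frac{4}{K}$
$\left(A + q{\left(\left(-2\right) 5 \left(\frac{3}{-3} - \frac{3}{1}\right) \right)}\right)^{2} = \left(0 + \left(2 - \frac{4}{\left(-2\right) 5 \left(\frac{3}{-3} - \frac{3}{1}\right)}\right)\right)^{2} = \left(0 + \left(2 - \frac{4}{\left(-10\right) \left(3 \left(- \frac{1}{3}\right) - 3\right)}\right)\right)^{2} = \left(0 + \left(2 - \frac{4}{\left(-10\right) \left(-1 - 3\right)}\right)\right)^{2} = \left(0 + \left(2 - \frac{4}{\left(-10\right) \left(-4\right)}\right)\right)^{2} = \left(0 + \left(2 - \frac{4}{40}\right)\right)^{2} = \left(0 + \left(2 - \frac{1}{10}\right)\right)^{2} = \left(0 + \frac{19}{10}\right)^{2} = \left(\frac{19}{10}\right)^{2} = \frac{361}{100}$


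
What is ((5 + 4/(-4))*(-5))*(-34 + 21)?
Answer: 260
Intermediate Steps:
((5 + 4/(-4))*(-5))*(-34 + 21) = ((5 + 4*(-¼))*(-5))*(-13) = ((5 - 1)*(-5))*(-13) = (4*(-5))*(-13) = -20*(-13) = 260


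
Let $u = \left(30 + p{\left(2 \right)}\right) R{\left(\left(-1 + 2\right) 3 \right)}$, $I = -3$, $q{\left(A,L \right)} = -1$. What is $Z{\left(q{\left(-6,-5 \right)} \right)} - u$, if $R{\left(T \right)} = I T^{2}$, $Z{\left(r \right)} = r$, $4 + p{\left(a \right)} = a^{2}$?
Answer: $809$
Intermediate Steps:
$p{\left(a \right)} = -4 + a^{2}$
$R{\left(T \right)} = - 3 T^{2}$
$u = -810$ ($u = \left(30 - \left(4 - 2^{2}\right)\right) \left(- 3 \left(\left(-1 + 2\right) 3\right)^{2}\right) = \left(30 + \left(-4 + 4\right)\right) \left(- 3 \left(1 \cdot 3\right)^{2}\right) = \left(30 + 0\right) \left(- 3 \cdot 3^{2}\right) = 30 \left(\left(-3\right) 9\right) = 30 \left(-27\right) = -810$)
$Z{\left(q{\left(-6,-5 \right)} \right)} - u = -1 - -810 = -1 + 810 = 809$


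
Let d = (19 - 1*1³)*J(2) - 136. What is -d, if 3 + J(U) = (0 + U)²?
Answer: 118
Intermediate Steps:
J(U) = -3 + U² (J(U) = -3 + (0 + U)² = -3 + U²)
d = -118 (d = (19 - 1*1³)*(-3 + 2²) - 136 = (19 - 1*1)*(-3 + 4) - 136 = (19 - 1)*1 - 136 = 18*1 - 136 = 18 - 136 = -118)
-d = -1*(-118) = 118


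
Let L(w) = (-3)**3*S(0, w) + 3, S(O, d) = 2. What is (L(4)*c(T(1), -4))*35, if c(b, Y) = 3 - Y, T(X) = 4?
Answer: -12495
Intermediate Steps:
L(w) = -51 (L(w) = (-3)**3*2 + 3 = -27*2 + 3 = -54 + 3 = -51)
(L(4)*c(T(1), -4))*35 = -51*(3 - 1*(-4))*35 = -51*(3 + 4)*35 = -51*7*35 = -357*35 = -12495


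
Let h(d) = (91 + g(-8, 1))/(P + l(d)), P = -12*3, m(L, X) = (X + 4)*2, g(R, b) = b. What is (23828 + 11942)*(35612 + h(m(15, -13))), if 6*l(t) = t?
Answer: 49676517520/39 ≈ 1.2738e+9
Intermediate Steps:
l(t) = t/6
m(L, X) = 8 + 2*X (m(L, X) = (4 + X)*2 = 8 + 2*X)
P = -36
h(d) = 92/(-36 + d/6) (h(d) = (91 + 1)/(-36 + d/6) = 92/(-36 + d/6))
(23828 + 11942)*(35612 + h(m(15, -13))) = (23828 + 11942)*(35612 + 552/(-216 + (8 + 2*(-13)))) = 35770*(35612 + 552/(-216 + (8 - 26))) = 35770*(35612 + 552/(-216 - 18)) = 35770*(35612 + 552/(-234)) = 35770*(35612 + 552*(-1/234)) = 35770*(35612 - 92/39) = 35770*(1388776/39) = 49676517520/39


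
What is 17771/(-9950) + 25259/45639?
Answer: -559723619/454108050 ≈ -1.2326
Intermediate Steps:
17771/(-9950) + 25259/45639 = 17771*(-1/9950) + 25259*(1/45639) = -17771/9950 + 25259/45639 = -559723619/454108050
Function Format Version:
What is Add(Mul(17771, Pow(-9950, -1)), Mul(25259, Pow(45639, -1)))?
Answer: Rational(-559723619, 454108050) ≈ -1.2326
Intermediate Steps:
Add(Mul(17771, Pow(-9950, -1)), Mul(25259, Pow(45639, -1))) = Add(Mul(17771, Rational(-1, 9950)), Mul(25259, Rational(1, 45639))) = Add(Rational(-17771, 9950), Rational(25259, 45639)) = Rational(-559723619, 454108050)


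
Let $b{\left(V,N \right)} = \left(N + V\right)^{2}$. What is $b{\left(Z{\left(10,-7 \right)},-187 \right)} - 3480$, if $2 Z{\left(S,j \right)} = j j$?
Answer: $\frac{91705}{4} \approx 22926.0$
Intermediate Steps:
$Z{\left(S,j \right)} = \frac{j^{2}}{2}$ ($Z{\left(S,j \right)} = \frac{j j}{2} = \frac{j^{2}}{2}$)
$b{\left(Z{\left(10,-7 \right)},-187 \right)} - 3480 = \left(-187 + \frac{\left(-7\right)^{2}}{2}\right)^{2} - 3480 = \left(-187 + \frac{1}{2} \cdot 49\right)^{2} - 3480 = \left(-187 + \frac{49}{2}\right)^{2} - 3480 = \left(- \frac{325}{2}\right)^{2} - 3480 = \frac{105625}{4} - 3480 = \frac{91705}{4}$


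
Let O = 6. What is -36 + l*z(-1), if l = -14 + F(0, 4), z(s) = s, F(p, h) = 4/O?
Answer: -68/3 ≈ -22.667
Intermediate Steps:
F(p, h) = ⅔ (F(p, h) = 4/6 = 4*(⅙) = ⅔)
l = -40/3 (l = -14 + ⅔ = -40/3 ≈ -13.333)
-36 + l*z(-1) = -36 - 40/3*(-1) = -36 + 40/3 = -68/3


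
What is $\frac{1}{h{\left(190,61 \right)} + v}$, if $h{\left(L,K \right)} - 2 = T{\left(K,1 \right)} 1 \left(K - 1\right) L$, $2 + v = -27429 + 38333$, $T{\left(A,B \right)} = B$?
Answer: $\frac{1}{22304} \approx 4.4835 \cdot 10^{-5}$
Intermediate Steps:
$v = 10902$ ($v = -2 + \left(-27429 + 38333\right) = -2 + 10904 = 10902$)
$h{\left(L,K \right)} = 2 + L \left(-1 + K\right)$ ($h{\left(L,K \right)} = 2 + 1 \cdot 1 \left(K - 1\right) L = 2 + 1 \left(-1 + K\right) L = 2 + 1 L \left(-1 + K\right) = 2 + L \left(-1 + K\right)$)
$\frac{1}{h{\left(190,61 \right)} + v} = \frac{1}{\left(2 - 190 + 61 \cdot 190\right) + 10902} = \frac{1}{\left(2 - 190 + 11590\right) + 10902} = \frac{1}{11402 + 10902} = \frac{1}{22304}$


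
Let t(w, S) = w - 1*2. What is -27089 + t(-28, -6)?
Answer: -27119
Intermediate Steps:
t(w, S) = -2 + w (t(w, S) = w - 2 = -2 + w)
-27089 + t(-28, -6) = -27089 + (-2 - 28) = -27089 - 30 = -27119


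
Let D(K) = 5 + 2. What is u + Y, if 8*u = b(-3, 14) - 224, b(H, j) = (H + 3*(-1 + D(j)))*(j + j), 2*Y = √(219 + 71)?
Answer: 49/2 + √290/2 ≈ 33.015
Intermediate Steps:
D(K) = 7
Y = √290/2 (Y = √(219 + 71)/2 = √290/2 ≈ 8.5147)
b(H, j) = 2*j*(18 + H) (b(H, j) = (H + 3*(-1 + 7))*(j + j) = (H + 3*6)*(2*j) = (H + 18)*(2*j) = (18 + H)*(2*j) = 2*j*(18 + H))
u = 49/2 (u = (2*14*(18 - 3) - 224)/8 = (2*14*15 - 224)/8 = (420 - 224)/8 = (⅛)*196 = 49/2 ≈ 24.500)
u + Y = 49/2 + √290/2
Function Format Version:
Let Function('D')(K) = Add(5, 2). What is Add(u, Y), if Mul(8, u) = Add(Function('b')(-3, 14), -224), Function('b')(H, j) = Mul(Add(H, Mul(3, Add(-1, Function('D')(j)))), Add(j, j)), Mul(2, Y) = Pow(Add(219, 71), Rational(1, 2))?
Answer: Add(Rational(49, 2), Mul(Rational(1, 2), Pow(290, Rational(1, 2)))) ≈ 33.015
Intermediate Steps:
Function('D')(K) = 7
Y = Mul(Rational(1, 2), Pow(290, Rational(1, 2))) (Y = Mul(Rational(1, 2), Pow(Add(219, 71), Rational(1, 2))) = Mul(Rational(1, 2), Pow(290, Rational(1, 2))) ≈ 8.5147)
Function('b')(H, j) = Mul(2, j, Add(18, H)) (Function('b')(H, j) = Mul(Add(H, Mul(3, Add(-1, 7))), Add(j, j)) = Mul(Add(H, Mul(3, 6)), Mul(2, j)) = Mul(Add(H, 18), Mul(2, j)) = Mul(Add(18, H), Mul(2, j)) = Mul(2, j, Add(18, H)))
u = Rational(49, 2) (u = Mul(Rational(1, 8), Add(Mul(2, 14, Add(18, -3)), -224)) = Mul(Rational(1, 8), Add(Mul(2, 14, 15), -224)) = Mul(Rational(1, 8), Add(420, -224)) = Mul(Rational(1, 8), 196) = Rational(49, 2) ≈ 24.500)
Add(u, Y) = Add(Rational(49, 2), Mul(Rational(1, 2), Pow(290, Rational(1, 2))))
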